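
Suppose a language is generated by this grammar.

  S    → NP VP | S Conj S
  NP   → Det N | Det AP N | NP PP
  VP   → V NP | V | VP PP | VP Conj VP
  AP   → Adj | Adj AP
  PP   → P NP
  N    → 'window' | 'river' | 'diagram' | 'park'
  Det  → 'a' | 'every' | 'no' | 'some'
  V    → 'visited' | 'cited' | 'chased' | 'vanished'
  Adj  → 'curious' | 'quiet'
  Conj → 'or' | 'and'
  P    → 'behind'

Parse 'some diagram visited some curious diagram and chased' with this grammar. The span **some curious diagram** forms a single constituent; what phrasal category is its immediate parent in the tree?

[S [NP [Det some] [N diagram]] [VP [VP [V visited] [NP [Det some] [AP [Adj curious]] [N diagram]]] [Conj and] [VP [V chased]]]]
The span 'some curious diagram' is the NP node built by NP → Det AP N.
Its mother is the VP built by VP → V NP.

VP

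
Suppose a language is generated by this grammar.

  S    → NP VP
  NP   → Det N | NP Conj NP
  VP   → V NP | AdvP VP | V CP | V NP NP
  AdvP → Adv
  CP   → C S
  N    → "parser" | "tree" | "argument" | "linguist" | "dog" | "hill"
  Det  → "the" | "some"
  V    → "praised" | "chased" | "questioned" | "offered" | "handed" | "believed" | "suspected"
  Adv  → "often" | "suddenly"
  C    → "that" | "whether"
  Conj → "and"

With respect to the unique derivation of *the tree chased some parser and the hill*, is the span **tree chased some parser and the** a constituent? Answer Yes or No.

No

[S [NP [Det the] [N tree]] [VP [V chased] [NP [NP [Det some] [N parser]] [Conj and] [NP [Det the] [N hill]]]]]
The smallest constituent containing 'tree chased some parser and the' is the S spanning 'the tree chased some parser and the hill'; no single node in the tree dominates exactly the given words.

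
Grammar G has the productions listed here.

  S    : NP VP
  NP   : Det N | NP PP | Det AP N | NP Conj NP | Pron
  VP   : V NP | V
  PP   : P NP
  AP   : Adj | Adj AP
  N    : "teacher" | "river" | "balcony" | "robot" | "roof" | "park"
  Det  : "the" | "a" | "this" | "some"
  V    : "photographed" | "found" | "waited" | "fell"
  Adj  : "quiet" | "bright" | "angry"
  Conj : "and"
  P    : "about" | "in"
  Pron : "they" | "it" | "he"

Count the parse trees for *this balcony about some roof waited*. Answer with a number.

[S [NP [NP [Det this] [N balcony]] [PP [P about] [NP [Det some] [N roof]]]] [VP [V waited]]]
No rule offers an alternative attachment or grouping for any span, so this is the only derivation.

1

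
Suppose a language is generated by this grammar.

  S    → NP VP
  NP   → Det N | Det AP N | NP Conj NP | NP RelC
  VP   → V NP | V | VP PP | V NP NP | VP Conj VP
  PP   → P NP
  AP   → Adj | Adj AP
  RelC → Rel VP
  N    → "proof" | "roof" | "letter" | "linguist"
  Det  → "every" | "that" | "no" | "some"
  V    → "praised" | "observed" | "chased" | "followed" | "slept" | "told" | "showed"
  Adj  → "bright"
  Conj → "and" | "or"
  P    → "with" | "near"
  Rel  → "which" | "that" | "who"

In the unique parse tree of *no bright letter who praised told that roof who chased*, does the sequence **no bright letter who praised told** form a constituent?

No

[S [NP [NP [Det no] [AP [Adj bright]] [N letter]] [RelC [Rel who] [VP [V praised]]]] [VP [V told] [NP [NP [Det that] [N roof]] [RelC [Rel who] [VP [V chased]]]]]]
The smallest constituent containing 'no bright letter who praised told' is the S spanning 'no bright letter who praised told that roof who chased'; no single node in the tree dominates exactly the given words.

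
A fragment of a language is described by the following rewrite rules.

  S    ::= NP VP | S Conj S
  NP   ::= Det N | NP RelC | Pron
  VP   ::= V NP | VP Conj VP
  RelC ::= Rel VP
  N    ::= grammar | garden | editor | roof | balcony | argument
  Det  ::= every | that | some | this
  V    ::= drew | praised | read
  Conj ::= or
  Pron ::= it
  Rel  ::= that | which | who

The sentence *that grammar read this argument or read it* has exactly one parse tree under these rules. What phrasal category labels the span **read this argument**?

[S [NP [Det that] [N grammar]] [VP [VP [V read] [NP [Det this] [N argument]]] [Conj or] [VP [V read] [NP [Pron it]]]]]
The span 'read this argument' is the VP node built by VP → V NP.

VP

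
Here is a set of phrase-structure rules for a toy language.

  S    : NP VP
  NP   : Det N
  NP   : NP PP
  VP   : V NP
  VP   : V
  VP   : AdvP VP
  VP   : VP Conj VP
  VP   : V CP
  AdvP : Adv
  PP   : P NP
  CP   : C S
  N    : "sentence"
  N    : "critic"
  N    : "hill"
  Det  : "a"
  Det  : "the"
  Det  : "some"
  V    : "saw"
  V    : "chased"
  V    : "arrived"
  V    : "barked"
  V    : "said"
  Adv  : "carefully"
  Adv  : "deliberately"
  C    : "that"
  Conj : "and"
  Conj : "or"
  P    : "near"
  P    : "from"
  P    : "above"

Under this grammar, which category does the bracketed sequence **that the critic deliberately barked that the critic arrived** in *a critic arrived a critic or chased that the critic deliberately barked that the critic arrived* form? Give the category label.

CP

S
  NP
    Det: a
    N: critic
  VP
    VP
      V: arrived
      NP
        Det: a
        N: critic
    Conj: or
    VP
      V: chased
      CP
        C: that
        S
          NP
            Det: the
            N: critic
          VP
            AdvP
              Adv: deliberately
            VP
              V: barked
              CP
                C: that
                S
                  NP
                    Det: the
                    N: critic
                  VP
                    V: arrived
The span 'that the critic deliberately barked that the critic arrived' is the CP node built by CP → C S.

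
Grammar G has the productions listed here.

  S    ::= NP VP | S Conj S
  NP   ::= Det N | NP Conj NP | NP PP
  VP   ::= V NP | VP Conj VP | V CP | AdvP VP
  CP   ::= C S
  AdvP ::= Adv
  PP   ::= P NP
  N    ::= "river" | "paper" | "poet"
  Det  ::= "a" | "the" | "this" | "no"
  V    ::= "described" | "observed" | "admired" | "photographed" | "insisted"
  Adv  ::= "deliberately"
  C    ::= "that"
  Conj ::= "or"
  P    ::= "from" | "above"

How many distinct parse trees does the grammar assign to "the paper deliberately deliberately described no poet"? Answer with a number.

1

[S [NP [Det the] [N paper]] [VP [AdvP [Adv deliberately]] [VP [AdvP [Adv deliberately]] [VP [V described] [NP [Det no] [N poet]]]]]]
No rule offers an alternative attachment or grouping for any span, so this is the only derivation.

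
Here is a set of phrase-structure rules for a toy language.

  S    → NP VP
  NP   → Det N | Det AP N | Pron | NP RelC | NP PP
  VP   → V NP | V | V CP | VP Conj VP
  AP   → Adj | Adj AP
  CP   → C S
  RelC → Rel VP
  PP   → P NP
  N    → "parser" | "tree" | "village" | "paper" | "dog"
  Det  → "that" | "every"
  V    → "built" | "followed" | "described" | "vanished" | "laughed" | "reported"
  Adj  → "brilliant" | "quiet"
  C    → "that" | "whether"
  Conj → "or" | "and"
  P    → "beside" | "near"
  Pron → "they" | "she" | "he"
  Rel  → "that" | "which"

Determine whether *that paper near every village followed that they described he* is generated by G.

S
  NP
    NP
      Det: that
      N: paper
    PP
      P: near
      NP
        Det: every
        N: village
  VP
    V: followed
    CP
      C: that
      S
        NP
          Pron: they
        VP
          V: described
          NP
            Pron: he
Each bracket corresponds to one application of a listed rule, so the string is derivable from S.

Grammatical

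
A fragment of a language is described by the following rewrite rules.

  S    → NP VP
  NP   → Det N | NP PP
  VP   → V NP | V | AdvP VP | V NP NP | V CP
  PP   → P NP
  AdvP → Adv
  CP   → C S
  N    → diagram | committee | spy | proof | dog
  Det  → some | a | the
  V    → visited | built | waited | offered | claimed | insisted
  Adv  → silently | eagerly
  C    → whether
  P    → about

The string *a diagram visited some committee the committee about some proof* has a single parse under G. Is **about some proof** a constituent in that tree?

[S [NP [Det a] [N diagram]] [VP [V visited] [NP [Det some] [N committee]] [NP [NP [Det the] [N committee]] [PP [P about] [NP [Det some] [N proof]]]]]]
The words 'about some proof' are exhaustively dominated by a single PP node (built by PP → P NP), so they form a constituent.

Yes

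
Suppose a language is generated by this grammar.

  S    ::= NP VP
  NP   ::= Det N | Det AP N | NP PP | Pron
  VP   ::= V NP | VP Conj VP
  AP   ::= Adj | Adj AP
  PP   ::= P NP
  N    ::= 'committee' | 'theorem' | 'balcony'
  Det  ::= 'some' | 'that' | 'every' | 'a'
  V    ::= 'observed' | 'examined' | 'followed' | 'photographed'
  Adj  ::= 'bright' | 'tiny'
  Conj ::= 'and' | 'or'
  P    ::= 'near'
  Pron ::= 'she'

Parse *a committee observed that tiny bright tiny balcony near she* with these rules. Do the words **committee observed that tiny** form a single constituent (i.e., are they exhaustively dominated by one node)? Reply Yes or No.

No

[S [NP [Det a] [N committee]] [VP [V observed] [NP [NP [Det that] [AP [Adj tiny] [AP [Adj bright] [AP [Adj tiny]]]] [N balcony]] [PP [P near] [NP [Pron she]]]]]]
The smallest constituent containing 'committee observed that tiny' is the S spanning 'a committee observed that tiny bright tiny balcony near she'; no single node in the tree dominates exactly the given words.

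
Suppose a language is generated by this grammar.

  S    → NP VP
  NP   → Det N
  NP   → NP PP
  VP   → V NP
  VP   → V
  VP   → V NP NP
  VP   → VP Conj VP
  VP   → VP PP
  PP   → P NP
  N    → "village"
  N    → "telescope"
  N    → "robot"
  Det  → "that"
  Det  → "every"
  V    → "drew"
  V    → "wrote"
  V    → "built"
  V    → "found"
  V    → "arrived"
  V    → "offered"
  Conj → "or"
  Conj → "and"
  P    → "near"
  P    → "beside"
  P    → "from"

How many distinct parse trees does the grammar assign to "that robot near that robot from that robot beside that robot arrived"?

Two of the 5 distinct bracketings:
[S [NP [NP [Det that] [N robot]] [PP [P near] [NP [NP [Det that] [N robot]] [PP [P from] [NP [NP [Det that] [N robot]] [PP [P beside] [NP [Det that] [N robot]]]]]]]] [VP [V arrived]]]
[S [NP [NP [Det that] [N robot]] [PP [P near] [NP [NP [NP [Det that] [N robot]] [PP [P from] [NP [Det that] [N robot]]]] [PP [P beside] [NP [Det that] [N robot]]]]]] [VP [V arrived]]]
The trees differ in how a recursive rule is bracketed over the same span.

5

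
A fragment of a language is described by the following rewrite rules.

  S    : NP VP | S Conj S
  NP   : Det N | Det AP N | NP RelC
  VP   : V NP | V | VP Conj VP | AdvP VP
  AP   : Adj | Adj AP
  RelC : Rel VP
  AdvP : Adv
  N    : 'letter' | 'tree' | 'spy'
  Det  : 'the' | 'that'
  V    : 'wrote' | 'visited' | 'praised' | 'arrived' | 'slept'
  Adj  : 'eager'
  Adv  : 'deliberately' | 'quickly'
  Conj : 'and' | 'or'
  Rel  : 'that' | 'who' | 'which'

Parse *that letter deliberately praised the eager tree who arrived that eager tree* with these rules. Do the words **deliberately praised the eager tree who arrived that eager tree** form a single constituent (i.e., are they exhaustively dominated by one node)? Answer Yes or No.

Yes

[S [NP [Det that] [N letter]] [VP [AdvP [Adv deliberately]] [VP [V praised] [NP [NP [Det the] [AP [Adj eager]] [N tree]] [RelC [Rel who] [VP [V arrived] [NP [Det that] [AP [Adj eager]] [N tree]]]]]]]]
The words 'deliberately praised the eager tree who arrived that eager tree' are exhaustively dominated by a single VP node (built by VP → AdvP VP), so they form a constituent.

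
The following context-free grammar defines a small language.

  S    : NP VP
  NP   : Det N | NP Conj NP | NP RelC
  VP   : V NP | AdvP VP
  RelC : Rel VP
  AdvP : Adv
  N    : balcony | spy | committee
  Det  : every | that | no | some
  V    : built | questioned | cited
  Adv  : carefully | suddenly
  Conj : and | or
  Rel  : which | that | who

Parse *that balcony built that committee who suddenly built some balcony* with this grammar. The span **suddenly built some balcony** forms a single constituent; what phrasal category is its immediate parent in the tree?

S
  NP
    Det: that
    N: balcony
  VP
    V: built
    NP
      NP
        Det: that
        N: committee
      RelC
        Rel: who
        VP
          AdvP
            Adv: suddenly
          VP
            V: built
            NP
              Det: some
              N: balcony
The span 'suddenly built some balcony' is the VP node built by VP → AdvP VP.
Its mother is the RelC built by RelC → Rel VP.

RelC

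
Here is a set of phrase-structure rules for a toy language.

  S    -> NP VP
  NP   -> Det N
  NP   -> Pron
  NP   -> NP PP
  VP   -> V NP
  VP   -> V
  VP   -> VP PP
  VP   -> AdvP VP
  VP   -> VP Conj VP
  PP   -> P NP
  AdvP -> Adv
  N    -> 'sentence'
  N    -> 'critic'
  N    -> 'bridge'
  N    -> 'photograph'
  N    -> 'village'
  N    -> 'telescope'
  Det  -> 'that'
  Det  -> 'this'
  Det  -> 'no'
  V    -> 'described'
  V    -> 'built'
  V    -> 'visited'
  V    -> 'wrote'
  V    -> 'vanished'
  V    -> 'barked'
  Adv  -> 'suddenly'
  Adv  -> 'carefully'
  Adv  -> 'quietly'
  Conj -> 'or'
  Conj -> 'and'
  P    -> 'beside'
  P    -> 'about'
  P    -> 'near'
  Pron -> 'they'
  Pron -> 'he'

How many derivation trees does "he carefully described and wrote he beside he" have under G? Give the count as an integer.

Two of the 7 distinct bracketings:
[S [NP [Pron he]] [VP [VP [AdvP [Adv carefully]] [VP [VP [V described]] [Conj and] [VP [V wrote] [NP [Pron he]]]]] [PP [P beside] [NP [Pron he]]]]]
[S [NP [Pron he]] [VP [VP [VP [AdvP [Adv carefully]] [VP [V described]]] [Conj and] [VP [V wrote] [NP [Pron he]]]] [PP [P beside] [NP [Pron he]]]]]
The trees differ in how a recursive rule is bracketed over the same span.

7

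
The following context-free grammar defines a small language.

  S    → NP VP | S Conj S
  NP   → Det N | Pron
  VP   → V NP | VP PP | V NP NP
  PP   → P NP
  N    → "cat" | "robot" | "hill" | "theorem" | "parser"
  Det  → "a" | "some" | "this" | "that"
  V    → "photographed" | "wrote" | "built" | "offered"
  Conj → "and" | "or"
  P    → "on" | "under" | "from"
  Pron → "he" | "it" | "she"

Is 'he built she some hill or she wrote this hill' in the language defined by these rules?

[S [S [NP [Pron he]] [VP [V built] [NP [Pron she]] [NP [Det some] [N hill]]]] [Conj or] [S [NP [Pron she]] [VP [V wrote] [NP [Det this] [N hill]]]]]
Every word is introduced by a lexical rule and the phrasal rules combine the resulting categories into a single S.

Grammatical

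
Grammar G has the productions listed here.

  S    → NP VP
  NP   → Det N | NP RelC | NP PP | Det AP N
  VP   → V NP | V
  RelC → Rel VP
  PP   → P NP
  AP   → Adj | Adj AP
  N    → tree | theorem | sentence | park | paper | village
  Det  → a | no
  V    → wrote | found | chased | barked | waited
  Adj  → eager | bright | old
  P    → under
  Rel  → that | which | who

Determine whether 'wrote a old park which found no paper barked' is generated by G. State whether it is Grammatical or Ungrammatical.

For S → NP VP, no prefix of the string parses as an NP.

Ungrammatical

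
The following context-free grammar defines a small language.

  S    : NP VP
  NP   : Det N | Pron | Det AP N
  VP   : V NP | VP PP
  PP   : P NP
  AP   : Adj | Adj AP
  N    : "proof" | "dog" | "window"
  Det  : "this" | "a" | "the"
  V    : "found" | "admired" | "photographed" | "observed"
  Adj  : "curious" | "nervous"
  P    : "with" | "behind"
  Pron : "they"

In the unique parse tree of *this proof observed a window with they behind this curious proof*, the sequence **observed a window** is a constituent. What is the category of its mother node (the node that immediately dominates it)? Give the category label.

VP

S
  NP
    Det: this
    N: proof
  VP
    VP
      VP
        V: observed
        NP
          Det: a
          N: window
      PP
        P: with
        NP
          Pron: they
    PP
      P: behind
      NP
        Det: this
        AP
          Adj: curious
        N: proof
The span 'observed a window' is the VP node built by VP → V NP.
Its mother is the VP built by VP → VP PP.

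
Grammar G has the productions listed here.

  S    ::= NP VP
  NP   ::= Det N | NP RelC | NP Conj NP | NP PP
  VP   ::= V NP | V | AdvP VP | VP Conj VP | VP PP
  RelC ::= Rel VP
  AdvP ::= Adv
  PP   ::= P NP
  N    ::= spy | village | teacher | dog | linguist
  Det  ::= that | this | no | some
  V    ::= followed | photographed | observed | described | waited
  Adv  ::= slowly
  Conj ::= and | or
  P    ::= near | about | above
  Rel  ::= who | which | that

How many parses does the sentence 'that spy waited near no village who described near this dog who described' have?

5

Two of the 5 distinct bracketings:
[S [NP [Det that] [N spy]] [VP [VP [V waited]] [PP [P near] [NP [NP [Det no] [N village]] [RelC [Rel who] [VP [VP [V described]] [PP [P near] [NP [NP [Det this] [N dog]] [RelC [Rel who] [VP [V described]]]]]]]]]]]
[S [NP [Det that] [N spy]] [VP [VP [V waited]] [PP [P near] [NP [NP [NP [Det no] [N village]] [RelC [Rel who] [VP [VP [V described]] [PP [P near] [NP [Det this] [N dog]]]]]] [RelC [Rel who] [VP [V described]]]]]]]
The trees differ in how a recursive rule is bracketed over the same span.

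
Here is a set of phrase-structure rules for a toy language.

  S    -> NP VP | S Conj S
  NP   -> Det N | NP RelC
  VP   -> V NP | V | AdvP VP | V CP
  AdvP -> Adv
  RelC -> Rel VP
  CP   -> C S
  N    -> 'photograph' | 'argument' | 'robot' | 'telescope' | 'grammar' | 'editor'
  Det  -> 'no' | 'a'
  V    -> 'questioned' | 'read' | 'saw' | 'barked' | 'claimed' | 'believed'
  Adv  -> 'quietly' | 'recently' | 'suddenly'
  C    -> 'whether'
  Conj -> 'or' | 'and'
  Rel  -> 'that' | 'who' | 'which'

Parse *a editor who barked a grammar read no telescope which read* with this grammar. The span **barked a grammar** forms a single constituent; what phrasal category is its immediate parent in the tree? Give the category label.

RelC

[S [NP [NP [Det a] [N editor]] [RelC [Rel who] [VP [V barked] [NP [Det a] [N grammar]]]]] [VP [V read] [NP [NP [Det no] [N telescope]] [RelC [Rel which] [VP [V read]]]]]]
The span 'barked a grammar' is the VP node built by VP → V NP.
Its mother is the RelC built by RelC → Rel VP.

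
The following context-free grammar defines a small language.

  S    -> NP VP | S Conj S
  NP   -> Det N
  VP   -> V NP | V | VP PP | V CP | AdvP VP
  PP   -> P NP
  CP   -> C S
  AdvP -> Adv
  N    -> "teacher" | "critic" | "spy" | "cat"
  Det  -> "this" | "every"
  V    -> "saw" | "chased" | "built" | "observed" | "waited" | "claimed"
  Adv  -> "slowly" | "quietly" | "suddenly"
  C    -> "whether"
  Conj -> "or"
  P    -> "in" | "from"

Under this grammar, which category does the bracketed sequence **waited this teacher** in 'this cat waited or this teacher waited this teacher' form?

VP

[S [S [NP [Det this] [N cat]] [VP [V waited]]] [Conj or] [S [NP [Det this] [N teacher]] [VP [V waited] [NP [Det this] [N teacher]]]]]
The span 'waited this teacher' is the VP node built by VP → V NP.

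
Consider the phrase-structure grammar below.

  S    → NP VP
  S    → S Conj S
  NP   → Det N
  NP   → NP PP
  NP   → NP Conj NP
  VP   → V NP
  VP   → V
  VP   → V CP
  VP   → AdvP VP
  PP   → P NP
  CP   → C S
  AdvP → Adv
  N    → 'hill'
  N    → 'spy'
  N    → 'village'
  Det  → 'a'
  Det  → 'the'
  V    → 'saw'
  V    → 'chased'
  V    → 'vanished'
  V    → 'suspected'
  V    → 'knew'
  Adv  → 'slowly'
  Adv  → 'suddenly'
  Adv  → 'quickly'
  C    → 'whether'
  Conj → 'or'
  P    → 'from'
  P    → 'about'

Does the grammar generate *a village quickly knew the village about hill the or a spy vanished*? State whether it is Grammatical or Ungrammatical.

A P word can never sit immediately before an N word in any string this grammar generates, so the substring 'about hill' rules out a derivation.

Ungrammatical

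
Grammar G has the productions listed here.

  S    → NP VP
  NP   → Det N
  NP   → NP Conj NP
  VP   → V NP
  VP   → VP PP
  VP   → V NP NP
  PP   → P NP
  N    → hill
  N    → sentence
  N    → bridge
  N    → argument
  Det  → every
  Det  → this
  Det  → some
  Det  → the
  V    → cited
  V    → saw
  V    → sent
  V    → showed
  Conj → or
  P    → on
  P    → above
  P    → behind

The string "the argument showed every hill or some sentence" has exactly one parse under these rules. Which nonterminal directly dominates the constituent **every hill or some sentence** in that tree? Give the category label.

[S [NP [Det the] [N argument]] [VP [V showed] [NP [NP [Det every] [N hill]] [Conj or] [NP [Det some] [N sentence]]]]]
The span 'every hill or some sentence' is the NP node built by NP → NP Conj NP.
Its mother is the VP built by VP → V NP.

VP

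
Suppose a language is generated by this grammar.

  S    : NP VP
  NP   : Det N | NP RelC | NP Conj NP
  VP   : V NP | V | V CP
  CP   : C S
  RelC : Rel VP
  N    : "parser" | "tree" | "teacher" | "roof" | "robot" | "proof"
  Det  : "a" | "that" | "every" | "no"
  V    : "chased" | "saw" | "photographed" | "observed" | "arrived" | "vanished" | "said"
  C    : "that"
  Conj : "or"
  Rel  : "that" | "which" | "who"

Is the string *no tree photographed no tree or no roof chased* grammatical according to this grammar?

Ungrammatical

For S → NP VP, the only prefix that parses as NP is 'no tree', but the remainder 'photographed no tree or no roof chased' is not a VP under these rules.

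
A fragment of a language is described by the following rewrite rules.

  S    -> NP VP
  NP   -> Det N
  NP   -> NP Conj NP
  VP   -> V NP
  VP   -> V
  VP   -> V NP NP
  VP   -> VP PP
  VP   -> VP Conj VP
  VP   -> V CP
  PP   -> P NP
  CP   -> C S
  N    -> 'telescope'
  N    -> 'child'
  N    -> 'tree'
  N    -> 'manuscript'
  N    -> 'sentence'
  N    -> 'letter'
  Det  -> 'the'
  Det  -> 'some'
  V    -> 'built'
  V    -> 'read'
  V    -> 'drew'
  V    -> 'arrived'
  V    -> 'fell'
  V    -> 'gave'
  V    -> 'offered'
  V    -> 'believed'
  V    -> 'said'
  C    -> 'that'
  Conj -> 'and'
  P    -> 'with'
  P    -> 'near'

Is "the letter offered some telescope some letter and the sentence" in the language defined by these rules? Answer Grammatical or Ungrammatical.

[S [NP [Det the] [N letter]] [VP [V offered] [NP [Det some] [N telescope]] [NP [NP [Det some] [N letter]] [Conj and] [NP [Det the] [N sentence]]]]]
The bracketing above is licensed at every node by one of the given productions, with S at the root.

Grammatical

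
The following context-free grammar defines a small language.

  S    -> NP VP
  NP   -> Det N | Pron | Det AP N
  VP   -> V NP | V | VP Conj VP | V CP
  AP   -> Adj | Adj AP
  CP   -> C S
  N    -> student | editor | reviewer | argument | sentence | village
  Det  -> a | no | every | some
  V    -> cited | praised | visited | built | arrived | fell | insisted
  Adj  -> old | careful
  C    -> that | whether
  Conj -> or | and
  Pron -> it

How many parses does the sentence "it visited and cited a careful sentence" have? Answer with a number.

1

[S [NP [Pron it]] [VP [VP [V visited]] [Conj and] [VP [V cited] [NP [Det a] [AP [Adj careful]] [N sentence]]]]]
No rule offers an alternative attachment or grouping for any span, so this is the only derivation.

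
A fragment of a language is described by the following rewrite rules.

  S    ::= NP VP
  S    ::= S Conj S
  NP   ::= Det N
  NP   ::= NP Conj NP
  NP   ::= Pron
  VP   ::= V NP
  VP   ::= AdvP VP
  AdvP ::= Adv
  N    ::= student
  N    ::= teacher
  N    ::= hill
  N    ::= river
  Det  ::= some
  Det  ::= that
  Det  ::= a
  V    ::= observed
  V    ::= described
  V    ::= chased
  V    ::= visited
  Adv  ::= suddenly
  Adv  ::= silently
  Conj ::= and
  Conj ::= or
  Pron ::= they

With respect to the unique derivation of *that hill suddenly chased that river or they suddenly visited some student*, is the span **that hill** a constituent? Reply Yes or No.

Yes

[S [S [NP [Det that] [N hill]] [VP [AdvP [Adv suddenly]] [VP [V chased] [NP [Det that] [N river]]]]] [Conj or] [S [NP [Pron they]] [VP [AdvP [Adv suddenly]] [VP [V visited] [NP [Det some] [N student]]]]]]
The words 'that hill' are exhaustively dominated by a single NP node (built by NP → Det N), so they form a constituent.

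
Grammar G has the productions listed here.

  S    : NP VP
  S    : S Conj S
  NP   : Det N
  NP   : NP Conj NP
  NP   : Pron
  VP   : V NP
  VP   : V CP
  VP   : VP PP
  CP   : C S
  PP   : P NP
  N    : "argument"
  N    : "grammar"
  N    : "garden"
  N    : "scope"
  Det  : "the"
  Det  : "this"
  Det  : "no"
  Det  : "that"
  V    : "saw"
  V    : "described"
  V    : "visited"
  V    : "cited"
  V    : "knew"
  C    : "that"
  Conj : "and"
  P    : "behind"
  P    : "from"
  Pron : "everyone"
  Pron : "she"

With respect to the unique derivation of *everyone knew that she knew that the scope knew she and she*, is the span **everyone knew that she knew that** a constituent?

[S [NP [Pron everyone]] [VP [V knew] [CP [C that] [S [NP [Pron she]] [VP [V knew] [CP [C that] [S [NP [Det the] [N scope]] [VP [V knew] [NP [NP [Pron she]] [Conj and] [NP [Pron she]]]]]]]]]]]
The smallest constituent containing 'everyone knew that she knew that' is the S spanning 'everyone knew that she knew that the scope knew she and she'; no single node in the tree dominates exactly the given words.

No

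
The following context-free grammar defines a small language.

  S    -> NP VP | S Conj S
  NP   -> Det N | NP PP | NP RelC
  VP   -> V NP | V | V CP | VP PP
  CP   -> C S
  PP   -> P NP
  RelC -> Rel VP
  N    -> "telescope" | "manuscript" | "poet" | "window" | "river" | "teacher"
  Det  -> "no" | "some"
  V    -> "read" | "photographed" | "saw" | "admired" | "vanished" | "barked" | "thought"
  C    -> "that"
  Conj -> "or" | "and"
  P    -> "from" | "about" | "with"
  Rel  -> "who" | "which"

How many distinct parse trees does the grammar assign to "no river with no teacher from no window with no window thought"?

5

Two of the 5 distinct bracketings:
[S [NP [NP [Det no] [N river]] [PP [P with] [NP [NP [Det no] [N teacher]] [PP [P from] [NP [NP [Det no] [N window]] [PP [P with] [NP [Det no] [N window]]]]]]]] [VP [V thought]]]
[S [NP [NP [Det no] [N river]] [PP [P with] [NP [NP [NP [Det no] [N teacher]] [PP [P from] [NP [Det no] [N window]]]] [PP [P with] [NP [Det no] [N window]]]]]] [VP [V thought]]]
The trees differ in how a recursive rule is bracketed over the same span.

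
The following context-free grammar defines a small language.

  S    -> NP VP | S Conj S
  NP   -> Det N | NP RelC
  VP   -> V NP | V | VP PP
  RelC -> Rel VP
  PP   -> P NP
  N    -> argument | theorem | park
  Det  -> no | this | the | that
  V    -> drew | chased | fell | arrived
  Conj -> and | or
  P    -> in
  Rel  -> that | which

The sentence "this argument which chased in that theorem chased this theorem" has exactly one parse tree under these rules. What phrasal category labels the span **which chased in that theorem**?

RelC

S
  NP
    NP
      Det: this
      N: argument
    RelC
      Rel: which
      VP
        VP
          V: chased
        PP
          P: in
          NP
            Det: that
            N: theorem
  VP
    V: chased
    NP
      Det: this
      N: theorem
The span 'which chased in that theorem' is the RelC node built by RelC → Rel VP.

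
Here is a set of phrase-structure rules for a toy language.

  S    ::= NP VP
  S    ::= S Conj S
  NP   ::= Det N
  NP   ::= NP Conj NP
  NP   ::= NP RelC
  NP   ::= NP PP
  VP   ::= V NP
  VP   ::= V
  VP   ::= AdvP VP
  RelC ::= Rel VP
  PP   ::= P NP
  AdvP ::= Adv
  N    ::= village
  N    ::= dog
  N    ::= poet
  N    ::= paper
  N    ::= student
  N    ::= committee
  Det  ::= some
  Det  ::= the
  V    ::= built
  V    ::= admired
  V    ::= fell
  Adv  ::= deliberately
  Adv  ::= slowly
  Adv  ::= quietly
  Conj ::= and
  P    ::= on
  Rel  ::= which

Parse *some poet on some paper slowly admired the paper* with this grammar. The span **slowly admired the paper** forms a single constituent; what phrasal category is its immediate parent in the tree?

[S [NP [NP [Det some] [N poet]] [PP [P on] [NP [Det some] [N paper]]]] [VP [AdvP [Adv slowly]] [VP [V admired] [NP [Det the] [N paper]]]]]
The span 'slowly admired the paper' is the VP node built by VP → AdvP VP.
Its mother is the S built by S → NP VP.

S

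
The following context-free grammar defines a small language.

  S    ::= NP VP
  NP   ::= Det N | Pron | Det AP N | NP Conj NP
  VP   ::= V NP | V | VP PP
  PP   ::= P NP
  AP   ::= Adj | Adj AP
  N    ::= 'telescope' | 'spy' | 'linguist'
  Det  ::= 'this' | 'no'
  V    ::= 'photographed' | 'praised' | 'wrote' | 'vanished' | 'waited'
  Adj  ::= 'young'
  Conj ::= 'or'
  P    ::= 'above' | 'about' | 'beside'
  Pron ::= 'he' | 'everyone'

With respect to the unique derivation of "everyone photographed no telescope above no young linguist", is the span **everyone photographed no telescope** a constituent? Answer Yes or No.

[S [NP [Pron everyone]] [VP [VP [V photographed] [NP [Det no] [N telescope]]] [PP [P above] [NP [Det no] [AP [Adj young]] [N linguist]]]]]
The smallest constituent containing 'everyone photographed no telescope' is the S spanning 'everyone photographed no telescope above no young linguist'; no single node in the tree dominates exactly the given words.

No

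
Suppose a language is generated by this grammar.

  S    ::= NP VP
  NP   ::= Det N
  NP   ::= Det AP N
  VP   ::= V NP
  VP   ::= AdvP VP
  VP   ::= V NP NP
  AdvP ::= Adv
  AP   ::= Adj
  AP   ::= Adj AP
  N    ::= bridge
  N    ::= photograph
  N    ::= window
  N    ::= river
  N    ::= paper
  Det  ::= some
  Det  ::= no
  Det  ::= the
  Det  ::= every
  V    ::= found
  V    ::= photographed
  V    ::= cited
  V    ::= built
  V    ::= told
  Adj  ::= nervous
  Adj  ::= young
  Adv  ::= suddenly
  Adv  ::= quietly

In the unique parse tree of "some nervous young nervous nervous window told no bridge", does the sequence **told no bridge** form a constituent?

Yes

[S [NP [Det some] [AP [Adj nervous] [AP [Adj young] [AP [Adj nervous] [AP [Adj nervous]]]]] [N window]] [VP [V told] [NP [Det no] [N bridge]]]]
The words 'told no bridge' are exhaustively dominated by a single VP node (built by VP → V NP), so they form a constituent.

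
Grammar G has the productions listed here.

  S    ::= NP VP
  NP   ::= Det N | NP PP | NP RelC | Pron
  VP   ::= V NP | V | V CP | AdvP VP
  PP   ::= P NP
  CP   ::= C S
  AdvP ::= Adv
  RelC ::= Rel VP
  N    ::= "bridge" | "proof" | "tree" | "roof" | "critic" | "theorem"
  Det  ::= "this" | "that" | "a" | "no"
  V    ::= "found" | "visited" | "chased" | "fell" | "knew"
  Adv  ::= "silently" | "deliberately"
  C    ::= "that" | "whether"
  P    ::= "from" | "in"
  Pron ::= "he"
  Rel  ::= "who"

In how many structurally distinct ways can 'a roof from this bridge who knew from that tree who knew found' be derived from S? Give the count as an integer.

7

Two of the 7 distinct bracketings:
[S [NP [NP [Det a] [N roof]] [PP [P from] [NP [NP [NP [Det this] [N bridge]] [RelC [Rel who] [VP [V knew]]]] [PP [P from] [NP [NP [Det that] [N tree]] [RelC [Rel who] [VP [V knew]]]]]]]] [VP [V found]]]
[S [NP [NP [Det a] [N roof]] [PP [P from] [NP [NP [NP [NP [Det this] [N bridge]] [RelC [Rel who] [VP [V knew]]]] [PP [P from] [NP [Det that] [N tree]]]] [RelC [Rel who] [VP [V knew]]]]]] [VP [V found]]]
The trees differ in how a recursive rule is bracketed over the same span.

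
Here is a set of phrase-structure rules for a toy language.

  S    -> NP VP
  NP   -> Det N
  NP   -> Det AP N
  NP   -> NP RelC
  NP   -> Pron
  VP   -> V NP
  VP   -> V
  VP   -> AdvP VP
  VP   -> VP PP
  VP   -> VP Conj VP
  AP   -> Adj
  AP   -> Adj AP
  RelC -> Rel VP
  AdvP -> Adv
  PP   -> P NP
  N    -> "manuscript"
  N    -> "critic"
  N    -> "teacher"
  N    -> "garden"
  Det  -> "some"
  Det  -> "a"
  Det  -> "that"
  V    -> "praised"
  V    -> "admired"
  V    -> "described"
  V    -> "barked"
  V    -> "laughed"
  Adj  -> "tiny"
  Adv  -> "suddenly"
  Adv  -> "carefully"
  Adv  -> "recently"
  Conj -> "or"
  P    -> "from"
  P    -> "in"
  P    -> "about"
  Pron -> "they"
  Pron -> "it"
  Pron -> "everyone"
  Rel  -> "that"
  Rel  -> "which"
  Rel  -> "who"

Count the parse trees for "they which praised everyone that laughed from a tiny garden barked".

3

Two of the 3 distinct bracketings:
[S [NP [NP [Pron they]] [RelC [Rel which] [VP [V praised] [NP [NP [Pron everyone]] [RelC [Rel that] [VP [VP [V laughed]] [PP [P from] [NP [Det a] [AP [Adj tiny]] [N garden]]]]]]]]] [VP [V barked]]]
[S [NP [NP [Pron they]] [RelC [Rel which] [VP [VP [V praised] [NP [NP [Pron everyone]] [RelC [Rel that] [VP [V laughed]]]]] [PP [P from] [NP [Det a] [AP [Adj tiny]] [N garden]]]]]] [VP [V barked]]]
The trees differ in how a recursive rule is bracketed over the same span.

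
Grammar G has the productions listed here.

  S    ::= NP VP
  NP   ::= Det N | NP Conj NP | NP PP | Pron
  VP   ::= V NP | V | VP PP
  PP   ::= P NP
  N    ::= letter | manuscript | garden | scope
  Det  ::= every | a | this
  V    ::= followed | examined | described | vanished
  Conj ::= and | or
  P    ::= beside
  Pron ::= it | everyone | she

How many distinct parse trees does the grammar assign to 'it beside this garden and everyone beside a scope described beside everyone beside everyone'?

Two of the 10 distinct bracketings:
[S [NP [NP [NP [Pron it]] [PP [P beside] [NP [Det this] [N garden]]]] [Conj and] [NP [NP [Pron everyone]] [PP [P beside] [NP [Det a] [N scope]]]]] [VP [VP [V described]] [PP [P beside] [NP [NP [Pron everyone]] [PP [P beside] [NP [Pron everyone]]]]]]]
[S [NP [NP [NP [Pron it]] [PP [P beside] [NP [Det this] [N garden]]]] [Conj and] [NP [NP [Pron everyone]] [PP [P beside] [NP [Det a] [N scope]]]]] [VP [VP [VP [V described]] [PP [P beside] [NP [Pron everyone]]]] [PP [P beside] [NP [Pron everyone]]]]]
The trees differ in how a recursive rule is bracketed over the same span.

10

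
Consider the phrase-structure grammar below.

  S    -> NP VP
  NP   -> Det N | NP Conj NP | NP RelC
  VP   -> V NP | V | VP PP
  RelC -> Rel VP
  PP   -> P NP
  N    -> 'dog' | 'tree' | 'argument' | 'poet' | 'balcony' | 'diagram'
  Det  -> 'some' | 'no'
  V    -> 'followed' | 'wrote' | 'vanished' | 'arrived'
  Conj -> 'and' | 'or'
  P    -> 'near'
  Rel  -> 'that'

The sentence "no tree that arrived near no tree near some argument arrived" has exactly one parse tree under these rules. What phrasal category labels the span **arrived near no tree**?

VP

[S [NP [NP [Det no] [N tree]] [RelC [Rel that] [VP [VP [VP [V arrived]] [PP [P near] [NP [Det no] [N tree]]]] [PP [P near] [NP [Det some] [N argument]]]]]] [VP [V arrived]]]
The span 'arrived near no tree' is the VP node built by VP → VP PP.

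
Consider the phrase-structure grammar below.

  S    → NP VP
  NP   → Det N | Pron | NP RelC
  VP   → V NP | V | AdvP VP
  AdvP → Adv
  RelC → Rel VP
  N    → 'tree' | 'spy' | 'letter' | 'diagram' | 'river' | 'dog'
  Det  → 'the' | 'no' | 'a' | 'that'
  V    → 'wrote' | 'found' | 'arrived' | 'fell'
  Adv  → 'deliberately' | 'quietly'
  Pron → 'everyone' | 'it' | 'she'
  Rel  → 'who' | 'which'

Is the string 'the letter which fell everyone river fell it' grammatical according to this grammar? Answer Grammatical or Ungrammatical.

A Pron word can never sit immediately before an N word in any string this grammar generates, so the substring 'everyone river' rules out a derivation.

Ungrammatical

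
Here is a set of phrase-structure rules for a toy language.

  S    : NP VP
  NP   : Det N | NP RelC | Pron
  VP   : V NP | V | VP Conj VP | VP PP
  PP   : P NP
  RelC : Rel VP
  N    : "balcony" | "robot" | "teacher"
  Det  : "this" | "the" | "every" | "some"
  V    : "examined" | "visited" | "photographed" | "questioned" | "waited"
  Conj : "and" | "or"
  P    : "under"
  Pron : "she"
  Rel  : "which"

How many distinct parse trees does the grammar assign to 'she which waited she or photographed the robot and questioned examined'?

The two bracketings:
[S [NP [NP [Pron she]] [RelC [Rel which] [VP [VP [V waited] [NP [Pron she]]] [Conj or] [VP [VP [V photographed] [NP [Det the] [N robot]]] [Conj and] [VP [V questioned]]]]]] [VP [V examined]]]
[S [NP [NP [Pron she]] [RelC [Rel which] [VP [VP [VP [V waited] [NP [Pron she]]] [Conj or] [VP [V photographed] [NP [Det the] [N robot]]]] [Conj and] [VP [V questioned]]]]] [VP [V examined]]]
The trees differ in how a recursive rule is bracketed over the same span.

2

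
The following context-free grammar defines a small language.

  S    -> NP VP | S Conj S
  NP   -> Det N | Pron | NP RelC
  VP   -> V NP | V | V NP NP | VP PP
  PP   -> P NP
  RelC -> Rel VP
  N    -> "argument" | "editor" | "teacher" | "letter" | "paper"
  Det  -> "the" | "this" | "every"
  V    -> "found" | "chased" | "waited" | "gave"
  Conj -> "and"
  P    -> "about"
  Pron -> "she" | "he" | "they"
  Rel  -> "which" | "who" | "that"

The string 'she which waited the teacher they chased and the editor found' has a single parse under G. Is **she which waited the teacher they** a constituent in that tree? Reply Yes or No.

[S [S [NP [NP [Pron she]] [RelC [Rel which] [VP [V waited] [NP [Det the] [N teacher]] [NP [Pron they]]]]] [VP [V chased]]] [Conj and] [S [NP [Det the] [N editor]] [VP [V found]]]]
The words 'she which waited the teacher they' are exhaustively dominated by a single NP node (built by NP → NP RelC), so they form a constituent.

Yes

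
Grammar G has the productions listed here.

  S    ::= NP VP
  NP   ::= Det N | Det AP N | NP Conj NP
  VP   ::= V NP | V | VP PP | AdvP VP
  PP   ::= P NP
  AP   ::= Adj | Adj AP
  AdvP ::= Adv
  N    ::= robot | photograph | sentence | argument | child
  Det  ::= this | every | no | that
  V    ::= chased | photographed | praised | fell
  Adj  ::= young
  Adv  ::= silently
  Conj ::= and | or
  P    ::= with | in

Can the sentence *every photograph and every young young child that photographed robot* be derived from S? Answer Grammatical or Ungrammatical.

Ungrammatical

An N word can never sit immediately before a Det word in any string this grammar generates, so the substring 'child that' rules out a derivation.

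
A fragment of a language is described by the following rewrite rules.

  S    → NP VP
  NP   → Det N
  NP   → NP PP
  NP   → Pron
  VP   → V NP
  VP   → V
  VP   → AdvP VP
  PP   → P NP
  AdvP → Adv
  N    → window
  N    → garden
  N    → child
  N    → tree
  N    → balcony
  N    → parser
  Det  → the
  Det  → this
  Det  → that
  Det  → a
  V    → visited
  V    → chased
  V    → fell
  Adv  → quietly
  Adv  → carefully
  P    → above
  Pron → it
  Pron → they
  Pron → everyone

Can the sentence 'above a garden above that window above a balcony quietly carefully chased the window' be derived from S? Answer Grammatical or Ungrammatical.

For S → NP VP, no prefix of the string parses as an NP.

Ungrammatical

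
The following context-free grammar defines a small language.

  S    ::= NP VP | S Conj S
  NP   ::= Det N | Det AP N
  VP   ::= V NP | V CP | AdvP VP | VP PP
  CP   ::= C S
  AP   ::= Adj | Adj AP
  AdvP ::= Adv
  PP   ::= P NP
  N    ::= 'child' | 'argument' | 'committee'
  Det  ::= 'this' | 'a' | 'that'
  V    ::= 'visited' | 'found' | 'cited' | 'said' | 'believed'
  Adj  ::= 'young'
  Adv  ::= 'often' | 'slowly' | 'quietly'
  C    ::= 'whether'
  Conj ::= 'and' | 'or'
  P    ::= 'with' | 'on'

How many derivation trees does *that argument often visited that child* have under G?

1

[S [NP [Det that] [N argument]] [VP [AdvP [Adv often]] [VP [V visited] [NP [Det that] [N child]]]]]
No rule offers an alternative attachment or grouping for any span, so this is the only derivation.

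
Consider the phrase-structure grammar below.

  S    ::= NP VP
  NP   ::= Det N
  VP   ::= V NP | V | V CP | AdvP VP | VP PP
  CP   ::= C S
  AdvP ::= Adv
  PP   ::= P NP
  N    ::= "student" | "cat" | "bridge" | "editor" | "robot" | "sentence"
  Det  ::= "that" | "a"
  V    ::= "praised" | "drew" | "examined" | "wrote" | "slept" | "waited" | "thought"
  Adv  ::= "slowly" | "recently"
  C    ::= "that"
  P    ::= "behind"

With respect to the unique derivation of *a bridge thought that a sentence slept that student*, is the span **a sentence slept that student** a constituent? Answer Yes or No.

Yes

[S [NP [Det a] [N bridge]] [VP [V thought] [CP [C that] [S [NP [Det a] [N sentence]] [VP [V slept] [NP [Det that] [N student]]]]]]]
The words 'a sentence slept that student' are exhaustively dominated by a single S node (built by S → NP VP), so they form a constituent.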